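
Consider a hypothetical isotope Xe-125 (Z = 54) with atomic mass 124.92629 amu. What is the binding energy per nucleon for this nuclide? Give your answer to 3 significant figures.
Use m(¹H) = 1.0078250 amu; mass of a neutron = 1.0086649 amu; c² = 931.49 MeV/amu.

Mass of separated nucleons = 54(1.0078250) + 71(1.0086649) = 54.4225500 + 71.6152079 = 126.0377579 amu
The mass defect is 126.0377579 − 124.92629 = 1.1114679 amu.
E_B = 1.1114679 × 931.49 = 1035.32 MeV
Dividing by A = 125 gives 8.283 MeV per nucleon.

8.28 MeV/nucleon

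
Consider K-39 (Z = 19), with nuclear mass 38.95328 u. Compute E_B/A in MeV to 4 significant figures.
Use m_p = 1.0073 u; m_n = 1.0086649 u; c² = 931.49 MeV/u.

8.568 MeV/nucleon

With 19 protons and 20 neutrons (A = 39):
Σm = 19·m_p + 20·m_n = 19.1387 + 20.1732980 = 39.3119980 u
Δm = 39.3119980 − 38.95328 = 0.3587180 u
Binding energy = Δm·c² = 0.3587180 × 931.49 MeV/u = 334.142 MeV
Per nucleon: 334.142 / 39 = 8.568 MeV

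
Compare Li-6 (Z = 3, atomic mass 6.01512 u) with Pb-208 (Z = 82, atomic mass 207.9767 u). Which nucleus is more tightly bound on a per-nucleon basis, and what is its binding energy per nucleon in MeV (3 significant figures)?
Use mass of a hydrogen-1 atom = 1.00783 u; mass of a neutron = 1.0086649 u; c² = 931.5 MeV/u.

Pb-208; 7.87 MeV/nucleon

Li-6: Σm = 3(1.00783) + 3(1.0086649) = 6.0494847 u; Δm = 0.0343647 u; E_B = 32.011 MeV; E_B/A = 5.335 MeV
Pb-208: Σm = 82(1.00783) + 126(1.0086649) = 209.7338374 u; Δm = 1.7571374 u; E_B = 1636.8 MeV; E_B/A = 7.869 MeV
Pb-208 has the higher binding energy per nucleon, so it is the more tightly bound nucleus.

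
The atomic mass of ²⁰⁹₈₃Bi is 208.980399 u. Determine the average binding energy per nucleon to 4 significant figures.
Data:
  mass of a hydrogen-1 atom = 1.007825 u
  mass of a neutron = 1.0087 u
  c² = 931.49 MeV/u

Σm = 83·m(¹H) + 126·m_n = 83.649475 + 127.0962 = 210.745675 u
Δm = 210.745675 − 208.980399 = 1.765276 u
Binding energy = Δm·c² = 1.765276 × 931.49 MeV/u = 1644.34 MeV
BE/A = 1644.34 MeV / 209 = 7.868 MeV/nucleon

7.868 MeV/nucleon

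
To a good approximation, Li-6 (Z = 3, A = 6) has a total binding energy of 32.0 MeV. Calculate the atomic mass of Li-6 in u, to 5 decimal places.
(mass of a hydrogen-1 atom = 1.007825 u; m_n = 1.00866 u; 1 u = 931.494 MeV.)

6.01510 u

Mass defect = 32.0 MeV / (931.494 MeV/u) = 0.0343534 u
Constituent mass = 3(1.007825) + 3(1.00866) = 6.049455 u
Atomic mass = 6.049455 − 0.0343534 = 6.0151016 u ≈ 6.01510 u (to 5 decimal places)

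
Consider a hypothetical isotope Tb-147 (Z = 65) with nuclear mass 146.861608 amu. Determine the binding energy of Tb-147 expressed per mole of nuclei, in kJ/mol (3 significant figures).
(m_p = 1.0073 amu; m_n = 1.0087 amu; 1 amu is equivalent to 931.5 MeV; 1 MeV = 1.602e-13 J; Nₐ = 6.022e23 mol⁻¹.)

1.19e+11 kJ/mol

The nucleus contains 65 protons and 147 − 65 = 82 neutrons.
Mass of separated nucleons = 65(1.0073) + 82(1.0087) = 65.4745 + 82.7134 = 148.1879 amu
Mass defect Δm = 148.1879 − 146.861608 = 1.326292 amu
Binding energy = Δm·c² = 1.326292 × 931.5 MeV/amu = 1235.44 MeV
Per nucleus in joules: 1235.44 MeV × 1.602e-13 J/MeV = 1.9792e-10 J
Per mole: 1.9792e-10 J × 6.022e23 mol⁻¹ = 1.1919e+14 J/mol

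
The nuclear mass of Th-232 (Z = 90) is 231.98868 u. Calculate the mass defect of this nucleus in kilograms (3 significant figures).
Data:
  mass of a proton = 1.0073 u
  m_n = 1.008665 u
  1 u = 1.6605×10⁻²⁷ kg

3.15e-27 kg

Z = 90, so N = A − Z = 232 − 90 = 142.
Σm = 90·m_p + 142·m_n = 90.6570 + 143.230430 = 233.887430 u
The mass defect is 233.887430 − 231.98868 = 1.898750 u.
In SI units: 1.898750 u × 1.6605×10⁻²⁷ kg/u = 3.1529e-27 kg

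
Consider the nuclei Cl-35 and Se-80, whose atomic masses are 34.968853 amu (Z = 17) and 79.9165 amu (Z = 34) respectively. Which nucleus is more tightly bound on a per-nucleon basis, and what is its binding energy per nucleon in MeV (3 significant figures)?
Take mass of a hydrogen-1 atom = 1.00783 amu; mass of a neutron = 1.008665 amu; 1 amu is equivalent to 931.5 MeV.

Cl-35: Σm = 17(1.00783) + 18(1.008665) = 35.289080 amu; Δm = 0.320227 amu; E_B = 298.29 MeV; E_B/A = 8.523 MeV
Se-80: Σm = 34(1.00783) + 46(1.008665) = 80.664810 amu; Δm = 0.748310 amu; E_B = 697.05 MeV; E_B/A = 8.713 MeV
Se-80 has the higher binding energy per nucleon, so it is the more tightly bound nucleus.

Se-80; 8.71 MeV/nucleon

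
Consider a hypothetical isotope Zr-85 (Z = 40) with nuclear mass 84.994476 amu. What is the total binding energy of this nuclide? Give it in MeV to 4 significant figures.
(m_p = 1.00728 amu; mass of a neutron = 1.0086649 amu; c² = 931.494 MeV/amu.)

With 40 protons and 45 neutrons (A = 85):
Σm = 40·m_p + 45·m_n = 40.29120 + 45.3899205 = 85.6811205 amu
Δm = 85.6811205 − 84.994476 = 0.6866445 amu
Converting to energy: 0.6866445 amu × 931.494 MeV/amu = 639.605 MeV

639.6 MeV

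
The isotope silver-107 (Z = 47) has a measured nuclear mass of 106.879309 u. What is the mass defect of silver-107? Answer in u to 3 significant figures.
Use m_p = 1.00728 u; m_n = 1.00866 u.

0.982 u

Total constituent mass: 47 × 1.00728 + 60 × 1.00866 = 107.86176 u
The mass defect is 107.86176 − 106.879309 = 0.982451 u.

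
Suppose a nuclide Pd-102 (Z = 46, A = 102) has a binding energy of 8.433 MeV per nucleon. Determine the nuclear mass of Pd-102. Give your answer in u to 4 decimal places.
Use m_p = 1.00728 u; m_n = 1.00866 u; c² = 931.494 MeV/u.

101.8964 u

Total binding energy = 102 × 8.433 = 860.166 MeV
Mass defect = 860.166 MeV / (931.494 MeV/u) = 0.923426 u
Constituent mass = 46(1.00728) + 56(1.00866) = 102.81984 u
Nuclear mass = 102.81984 − 0.923426 = 101.896414 u ≈ 101.8964 u (to 4 decimal places)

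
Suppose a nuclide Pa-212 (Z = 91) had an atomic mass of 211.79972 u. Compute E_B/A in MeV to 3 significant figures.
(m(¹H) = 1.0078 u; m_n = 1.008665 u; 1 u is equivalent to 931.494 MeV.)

8.61 MeV/nucleon

With 91 protons and 121 neutrons (A = 212):
Mass of separated nucleons = 91(1.0078) + 121(1.008665) = 91.7098 + 122.048465 = 213.758265 u
Mass defect Δm = 213.758265 − 211.79972 = 1.958545 u
Binding energy = Δm·c² = 1.958545 × 931.494 MeV/u = 1824.37 MeV
BE/A = 1824.37 MeV / 212 = 8.606 MeV/nucleon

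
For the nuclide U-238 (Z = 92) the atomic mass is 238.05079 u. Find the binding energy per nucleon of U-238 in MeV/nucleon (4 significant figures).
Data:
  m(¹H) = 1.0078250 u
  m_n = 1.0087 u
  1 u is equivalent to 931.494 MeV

7.590 MeV/nucleon

Z = 92, so N = A − Z = 238 − 92 = 146.
Mass of separated nucleons = 92(1.0078250) + 146(1.0087) = 92.7199000 + 147.2702 = 239.9901000 u
Mass defect Δm = 239.9901000 − 238.05079 = 1.9393100 u
E_B = 1.9393100 × 931.494 = 1806.46 MeV
BE/A = 1806.46 MeV / 238 = 7.590 MeV/nucleon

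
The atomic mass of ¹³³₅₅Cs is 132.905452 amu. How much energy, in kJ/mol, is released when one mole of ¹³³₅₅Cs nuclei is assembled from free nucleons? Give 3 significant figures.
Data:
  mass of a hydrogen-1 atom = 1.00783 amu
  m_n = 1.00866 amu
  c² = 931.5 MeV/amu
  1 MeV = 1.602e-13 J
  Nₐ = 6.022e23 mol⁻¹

Σm = 55·m(¹H) + 78·m_n = 55.43065 + 78.67548 = 134.10613 amu
Mass defect Δm = 134.10613 − 132.905452 = 1.200678 amu
Binding energy = Δm·c² = 1.200678 × 931.5 MeV/amu = 1118.43 MeV
Per nucleus in joules: 1118.43 MeV × 1.602e-13 J/MeV = 1.7917e-10 J
Per mole: 1.7917e-10 J × 6.022e23 mol⁻¹ = 1.0790e+14 J/mol

1.08e+11 kJ/mol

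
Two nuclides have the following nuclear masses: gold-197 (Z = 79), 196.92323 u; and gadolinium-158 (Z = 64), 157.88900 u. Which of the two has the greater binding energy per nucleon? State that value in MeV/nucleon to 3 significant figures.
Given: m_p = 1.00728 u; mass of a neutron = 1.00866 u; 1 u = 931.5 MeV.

gold-197: Σm = 79(1.00728) + 118(1.00866) = 198.59700 u; Δm = 1.67377 u; E_B = 1559.1 MeV; E_B/A = 7.914 MeV
gadolinium-158: Σm = 64(1.00728) + 94(1.00866) = 159.27996 u; Δm = 1.39096 u; E_B = 1295.7 MeV; E_B/A = 8.201 MeV
gadolinium-158 has the higher binding energy per nucleon, so it is the more tightly bound nucleus.

gadolinium-158; 8.20 MeV/nucleon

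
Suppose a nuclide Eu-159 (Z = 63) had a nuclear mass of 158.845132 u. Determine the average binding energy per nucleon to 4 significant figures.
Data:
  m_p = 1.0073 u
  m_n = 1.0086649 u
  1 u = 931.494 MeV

8.475 MeV/nucleon

Mass of separated nucleons = 63(1.0073) + 96(1.0086649) = 63.4599 + 96.8318304 = 160.2917304 u
Δm = 160.2917304 − 158.845132 = 1.4465984 u
Binding energy = Δm·c² = 1.4465984 × 931.494 MeV/u = 1347.50 MeV
BE/A = 1347.50 MeV / 159 = 8.475 MeV/nucleon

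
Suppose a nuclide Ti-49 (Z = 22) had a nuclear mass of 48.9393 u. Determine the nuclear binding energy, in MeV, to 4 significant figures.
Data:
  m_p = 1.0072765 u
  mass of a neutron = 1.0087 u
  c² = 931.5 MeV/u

424.5 MeV

Mass of separated nucleons = 22(1.0072765) + 27(1.0087) = 22.1600830 + 27.2349 = 49.3949830 u
The mass defect is 49.3949830 − 48.9393 = 0.4556830 u.
E_B = 0.4556830 × 931.5 = 424.469 MeV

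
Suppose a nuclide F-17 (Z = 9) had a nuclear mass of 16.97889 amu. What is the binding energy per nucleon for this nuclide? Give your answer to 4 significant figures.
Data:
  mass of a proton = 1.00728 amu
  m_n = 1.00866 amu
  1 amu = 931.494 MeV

Z = 9, so N = A − Z = 17 − 9 = 8.
Total constituent mass: 9 × 1.00728 + 8 × 1.00866 = 17.13480 amu
Mass defect Δm = 17.13480 − 16.97889 = 0.15591 amu
Converting to energy: 0.15591 amu × 931.494 MeV/amu = 145.229 MeV
Per nucleon: 145.229 / 17 = 8.543 MeV

8.543 MeV/nucleon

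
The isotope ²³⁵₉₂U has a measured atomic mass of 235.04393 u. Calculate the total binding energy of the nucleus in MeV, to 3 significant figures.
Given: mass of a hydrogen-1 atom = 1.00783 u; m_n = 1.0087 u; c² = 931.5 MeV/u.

1790 MeV

With 92 protons and 143 neutrons (A = 235):
Σm = 92·m(¹H) + 143·m_n = 92.72036 + 144.2441 = 236.96446 u
Δm = 236.96446 − 235.04393 = 1.92053 u
Converting to energy: 1.92053 u × 931.5 MeV/u = 1788.97 MeV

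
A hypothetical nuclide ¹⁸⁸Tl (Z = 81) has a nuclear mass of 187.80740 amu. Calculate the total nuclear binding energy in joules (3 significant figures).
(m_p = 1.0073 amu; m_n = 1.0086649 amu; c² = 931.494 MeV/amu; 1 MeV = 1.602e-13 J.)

2.55e-10 J

Σm = 81·m_p + 107·m_n = 81.5913 + 107.9271443 = 189.5184443 amu
Δm = 189.5184443 − 187.80740 = 1.7110443 amu
Converting to energy: 1.7110443 amu × 931.494 MeV/amu = 1593.83 MeV
In joules: 1593.83 MeV × 1.602e-13 J/MeV = 2.5533e-10 J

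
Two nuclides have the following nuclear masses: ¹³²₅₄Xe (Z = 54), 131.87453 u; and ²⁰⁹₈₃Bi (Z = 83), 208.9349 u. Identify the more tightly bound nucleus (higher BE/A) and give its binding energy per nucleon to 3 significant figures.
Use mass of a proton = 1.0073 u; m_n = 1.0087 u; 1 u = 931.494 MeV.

¹³²₅₄Xe: Σm = 54(1.0073) + 78(1.0087) = 133.0728 u; Δm = 1.19827 u; E_B = 1116.2 MeV; E_B/A = 8.456 MeV
²⁰⁹₈₃Bi: Σm = 83(1.0073) + 126(1.0087) = 210.7021 u; Δm = 1.7672 u; E_B = 1646.1 MeV; E_B/A = 7.876 MeV
¹³²₅₄Xe has the higher binding energy per nucleon, so it is the more tightly bound nucleus.

¹³²₅₄Xe; 8.46 MeV/nucleon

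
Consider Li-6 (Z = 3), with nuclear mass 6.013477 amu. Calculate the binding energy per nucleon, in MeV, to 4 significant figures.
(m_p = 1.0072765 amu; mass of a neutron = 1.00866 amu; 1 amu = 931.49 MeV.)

Total constituent mass: 3 × 1.0072765 + 3 × 1.00866 = 6.0478095 amu
Δm = 6.0478095 − 6.013477 = 0.0343325 amu
E_B = 0.0343325 × 931.49 = 31.9804 MeV
BE/A = 31.9804 MeV / 6 = 5.330 MeV/nucleon

5.330 MeV/nucleon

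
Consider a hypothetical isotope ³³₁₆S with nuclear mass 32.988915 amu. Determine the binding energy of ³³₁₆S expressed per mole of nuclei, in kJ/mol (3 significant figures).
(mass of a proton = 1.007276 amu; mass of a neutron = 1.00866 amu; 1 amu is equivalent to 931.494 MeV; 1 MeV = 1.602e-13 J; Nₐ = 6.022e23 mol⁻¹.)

Σm = 16·m_p + 17·m_n = 16.116416 + 17.14722 = 33.263636 amu
The mass defect is 33.263636 − 32.988915 = 0.274721 amu.
Converting to energy: 0.274721 amu × 931.494 MeV/amu = 255.901 MeV
Per nucleus in joules: 255.901 MeV × 1.602e-13 J/MeV = 4.0995e-11 J
Per mole: 4.0995e-11 J × 6.022e23 mol⁻¹ = 2.4687e+13 J/mol

2.47e+10 kJ/mol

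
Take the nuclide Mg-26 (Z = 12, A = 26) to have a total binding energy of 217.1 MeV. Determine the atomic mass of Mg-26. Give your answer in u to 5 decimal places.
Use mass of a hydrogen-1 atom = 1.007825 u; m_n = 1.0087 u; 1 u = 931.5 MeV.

25.98264 u

Mass defect = 217.1 MeV / (931.5 MeV/u) = 0.2330649 u
Constituent mass = 12(1.007825) + 14(1.0087) = 26.215700 u
Atomic mass = 26.215700 − 0.2330649 = 25.9826351 u ≈ 25.98264 u (to 5 decimal places)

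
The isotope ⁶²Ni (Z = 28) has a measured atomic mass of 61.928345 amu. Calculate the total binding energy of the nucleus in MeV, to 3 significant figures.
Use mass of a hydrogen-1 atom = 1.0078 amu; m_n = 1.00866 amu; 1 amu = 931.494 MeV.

544 MeV

Mass of separated nucleons = 28(1.0078) + 34(1.00866) = 28.2184 + 34.29444 = 62.51284 amu
Δm = 62.51284 − 61.928345 = 0.584495 amu
E_B = 0.584495 × 931.494 = 544.454 MeV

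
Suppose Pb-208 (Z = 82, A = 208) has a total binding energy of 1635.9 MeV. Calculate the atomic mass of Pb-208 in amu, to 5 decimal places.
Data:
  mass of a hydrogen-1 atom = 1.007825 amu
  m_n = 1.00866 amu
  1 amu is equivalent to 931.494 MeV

207.97660 amu

Mass defect = 1635.9 MeV / (931.494 MeV/amu) = 1.7562110 amu
Constituent mass = 82(1.007825) + 126(1.00866) = 209.732810 amu
Atomic mass = 209.732810 − 1.7562110 = 207.9765990 amu ≈ 207.97660 amu (to 5 decimal places)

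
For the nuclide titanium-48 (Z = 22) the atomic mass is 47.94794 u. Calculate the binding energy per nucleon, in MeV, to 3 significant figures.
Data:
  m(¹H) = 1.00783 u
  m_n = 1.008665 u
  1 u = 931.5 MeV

Total constituent mass: 22 × 1.00783 + 26 × 1.008665 = 48.397550 u
Mass defect Δm = 48.397550 − 47.94794 = 0.449610 u
Binding energy = Δm·c² = 0.449610 × 931.5 MeV/u = 418.812 MeV
Dividing by A = 48 gives 8.725 MeV per nucleon.

8.73 MeV/nucleon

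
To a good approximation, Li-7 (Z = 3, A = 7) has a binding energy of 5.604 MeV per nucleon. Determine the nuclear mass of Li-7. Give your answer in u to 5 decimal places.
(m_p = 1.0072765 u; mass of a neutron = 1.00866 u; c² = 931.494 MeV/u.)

7.01436 u

Total binding energy = 7 × 5.604 = 39.228 MeV
Mass defect = 39.228 MeV / (931.494 MeV/u) = 0.0421130 u
Constituent mass = 3(1.0072765) + 4(1.00866) = 7.0564695 u
Nuclear mass = 7.0564695 − 0.0421130 = 7.0143565 u ≈ 7.01436 u (to 5 decimal places)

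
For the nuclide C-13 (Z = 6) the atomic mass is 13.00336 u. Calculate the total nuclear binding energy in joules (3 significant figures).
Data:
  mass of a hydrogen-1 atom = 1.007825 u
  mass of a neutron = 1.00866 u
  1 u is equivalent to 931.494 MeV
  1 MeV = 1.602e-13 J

Z = 6, so N = A − Z = 13 − 6 = 7.
Total constituent mass: 6 × 1.007825 + 7 × 1.00866 = 13.107570 u
Mass defect Δm = 13.107570 − 13.00336 = 0.104210 u
E_B = 0.104210 × 931.494 = 97.0710 MeV
In joules: 97.0710 MeV × 1.602e-13 J/MeV = 1.5551e-11 J

1.56e-11 J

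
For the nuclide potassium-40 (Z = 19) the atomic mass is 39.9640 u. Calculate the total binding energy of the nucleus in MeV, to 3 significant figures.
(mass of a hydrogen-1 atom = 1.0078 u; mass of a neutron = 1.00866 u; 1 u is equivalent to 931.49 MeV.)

Z = 19, so N = A − Z = 40 − 19 = 21.
Σm = 19·m(¹H) + 21·m_n = 19.1482 + 21.18186 = 40.33006 u
The mass defect is 40.33006 − 39.9640 = 0.36606 u.
Converting to energy: 0.36606 u × 931.49 MeV/u = 340.981 MeV

341 MeV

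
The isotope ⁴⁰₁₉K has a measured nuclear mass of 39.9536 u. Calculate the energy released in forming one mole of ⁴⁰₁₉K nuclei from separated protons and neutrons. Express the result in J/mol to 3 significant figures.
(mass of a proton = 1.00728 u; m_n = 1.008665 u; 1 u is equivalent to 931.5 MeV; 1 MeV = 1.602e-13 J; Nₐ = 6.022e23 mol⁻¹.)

3.30e+13 J/mol

Z = 19, so N = A − Z = 40 − 19 = 21.
Total constituent mass: 19 × 1.00728 + 21 × 1.008665 = 40.320285 u
The mass defect is 40.320285 − 39.9536 = 0.366685 u.
Binding energy = Δm·c² = 0.366685 × 931.5 MeV/u = 341.567 MeV
Per nucleus in joules: 341.567 MeV × 1.602e-13 J/MeV = 5.4719e-11 J
Per mole: 5.4719e-11 J × 6.022e23 mol⁻¹ = 3.2952e+13 J/mol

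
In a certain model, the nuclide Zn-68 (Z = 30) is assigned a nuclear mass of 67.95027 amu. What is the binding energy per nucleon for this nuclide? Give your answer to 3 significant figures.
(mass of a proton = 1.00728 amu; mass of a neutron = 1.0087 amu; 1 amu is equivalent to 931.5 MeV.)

8.20 MeV/nucleon

With 30 protons and 38 neutrons (A = 68):
Mass of separated nucleons = 30(1.00728) + 38(1.0087) = 30.21840 + 38.3306 = 68.54900 amu
Mass defect Δm = 68.54900 − 67.95027 = 0.59873 amu
E_B = 0.59873 × 931.5 = 557.717 MeV
Per nucleon: 557.717 / 68 = 8.202 MeV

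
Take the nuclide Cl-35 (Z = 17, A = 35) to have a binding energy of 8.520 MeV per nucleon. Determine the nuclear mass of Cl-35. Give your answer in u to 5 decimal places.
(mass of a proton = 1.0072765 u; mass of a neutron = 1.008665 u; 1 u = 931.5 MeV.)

Total binding energy = 35 × 8.520 = 298.200 MeV
Mass defect = 298.200 MeV / (931.5 MeV/u) = 0.3201288 u
Constituent mass = 17(1.0072765) + 18(1.008665) = 35.2796705 u
Nuclear mass = 35.2796705 − 0.3201288 = 34.9595417 u ≈ 34.95954 u (to 5 decimal places)

34.95954 u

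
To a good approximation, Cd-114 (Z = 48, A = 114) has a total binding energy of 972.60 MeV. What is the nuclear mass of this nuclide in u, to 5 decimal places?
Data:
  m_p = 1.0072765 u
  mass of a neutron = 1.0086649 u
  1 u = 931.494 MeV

113.87703 u

Mass defect = 972.60 MeV / (931.494 MeV/u) = 1.0441291 u
Constituent mass = 48(1.0072765) + 66(1.0086649) = 114.9211554 u
Nuclear mass = 114.9211554 − 1.0441291 = 113.8770263 u ≈ 113.87703 u (to 5 decimal places)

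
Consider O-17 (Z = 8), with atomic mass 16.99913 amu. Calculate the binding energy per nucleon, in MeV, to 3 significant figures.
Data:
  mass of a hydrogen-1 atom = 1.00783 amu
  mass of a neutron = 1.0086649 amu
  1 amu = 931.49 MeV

7.75 MeV/nucleon

Σm = 8·m(¹H) + 9·m_n = 8.06264 + 9.0779841 = 17.1406241 amu
The mass defect is 17.1406241 − 16.99913 = 0.1414941 amu.
Binding energy = Δm·c² = 0.1414941 × 931.49 MeV/amu = 131.800 MeV
Dividing by A = 17 gives 7.753 MeV per nucleon.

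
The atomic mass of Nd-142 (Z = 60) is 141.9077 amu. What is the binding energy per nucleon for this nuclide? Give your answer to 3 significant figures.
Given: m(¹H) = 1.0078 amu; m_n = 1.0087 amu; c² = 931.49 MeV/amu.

8.36 MeV/nucleon

Z = 60, so N = A − Z = 142 − 60 = 82.
Σm = 60·m(¹H) + 82·m_n = 60.4680 + 82.7134 = 143.1814 amu
The mass defect is 143.1814 − 141.9077 = 1.2737 amu.
Binding energy = Δm·c² = 1.2737 × 931.49 MeV/amu = 1186.44 MeV
BE/A = 1186.44 MeV / 142 = 8.355 MeV/nucleon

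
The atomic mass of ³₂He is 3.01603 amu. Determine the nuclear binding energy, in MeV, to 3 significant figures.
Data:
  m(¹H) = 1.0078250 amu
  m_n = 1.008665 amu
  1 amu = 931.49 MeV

7.72 MeV

Z = 2, so N = A − Z = 3 − 2 = 1.
Mass of separated nucleons = 2(1.0078250) + 1(1.008665) = 2.0156500 + 1.008665 = 3.0243150 amu
Δm = 3.0243150 − 3.01603 = 0.0082850 amu
E_B = 0.0082850 × 931.49 = 7.71739 MeV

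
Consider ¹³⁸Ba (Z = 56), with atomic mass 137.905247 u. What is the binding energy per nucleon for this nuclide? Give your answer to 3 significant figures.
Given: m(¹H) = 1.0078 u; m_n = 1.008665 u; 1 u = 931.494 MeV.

Total constituent mass: 56 × 1.0078 + 82 × 1.008665 = 139.147330 u
Mass defect Δm = 139.147330 − 137.905247 = 1.242083 u
E_B = 1.242083 × 931.494 = 1156.99 MeV
Dividing by A = 138 gives 8.384 MeV per nucleon.

8.38 MeV/nucleon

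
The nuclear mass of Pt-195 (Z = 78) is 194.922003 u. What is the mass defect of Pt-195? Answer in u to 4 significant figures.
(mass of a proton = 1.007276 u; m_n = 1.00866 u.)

Total constituent mass: 78 × 1.007276 + 117 × 1.00866 = 196.580748 u
Mass defect Δm = 196.580748 − 194.922003 = 1.658745 u

1.659 u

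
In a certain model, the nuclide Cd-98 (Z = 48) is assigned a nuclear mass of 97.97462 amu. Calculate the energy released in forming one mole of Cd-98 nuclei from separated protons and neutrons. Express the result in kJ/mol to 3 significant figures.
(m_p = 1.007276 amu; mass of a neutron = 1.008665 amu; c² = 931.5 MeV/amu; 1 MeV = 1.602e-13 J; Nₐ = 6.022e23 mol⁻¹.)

Z = 48, so N = A − Z = 98 − 48 = 50.
Mass of separated nucleons = 48(1.007276) + 50(1.008665) = 48.349248 + 50.433250 = 98.782498 amu
Mass defect Δm = 98.782498 − 97.97462 = 0.807878 amu
Converting to energy: 0.807878 amu × 931.5 MeV/amu = 752.538 MeV
Per nucleus in joules: 752.538 MeV × 1.602e-13 J/MeV = 1.2056e-10 J
Per mole: 1.2056e-10 J × 6.022e23 mol⁻¹ = 7.2601e+13 J/mol

7.26e+10 kJ/mol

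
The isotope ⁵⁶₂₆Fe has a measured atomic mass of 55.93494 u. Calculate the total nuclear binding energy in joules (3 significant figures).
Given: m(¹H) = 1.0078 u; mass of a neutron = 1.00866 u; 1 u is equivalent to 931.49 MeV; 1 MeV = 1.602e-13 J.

Σm = 26·m(¹H) + 30·m_n = 26.2028 + 30.25980 = 56.46260 u
The mass defect is 56.46260 − 55.93494 = 0.52766 u.
E_B = 0.52766 × 931.49 = 491.510 MeV
In joules: 491.510 MeV × 1.602e-13 J/MeV = 7.8740e-11 J

7.87e-11 J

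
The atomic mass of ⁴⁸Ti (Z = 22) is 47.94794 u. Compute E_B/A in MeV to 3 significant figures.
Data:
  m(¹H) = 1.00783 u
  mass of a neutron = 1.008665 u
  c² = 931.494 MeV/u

With 22 protons and 26 neutrons (A = 48):
Total constituent mass: 22 × 1.00783 + 26 × 1.008665 = 48.397550 u
The mass defect is 48.397550 − 47.94794 = 0.449610 u.
Converting to energy: 0.449610 u × 931.494 MeV/u = 418.809 MeV
Dividing by A = 48 gives 8.725 MeV per nucleon.

8.73 MeV/nucleon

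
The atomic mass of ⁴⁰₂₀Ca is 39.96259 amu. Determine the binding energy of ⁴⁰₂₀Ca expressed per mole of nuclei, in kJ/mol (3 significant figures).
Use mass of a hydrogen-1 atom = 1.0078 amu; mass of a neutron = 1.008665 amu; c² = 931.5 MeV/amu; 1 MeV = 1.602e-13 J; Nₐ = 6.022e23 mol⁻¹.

Total constituent mass: 20 × 1.0078 + 20 × 1.008665 = 40.329300 amu
Δm = 40.329300 − 39.96259 = 0.366710 amu
Binding energy = Δm·c² = 0.366710 × 931.5 MeV/amu = 341.590 MeV
Per nucleus in joules: 341.590 MeV × 1.602e-13 J/MeV = 5.4723e-11 J
Per mole: 5.4723e-11 J × 6.022e23 mol⁻¹ = 3.2954e+13 J/mol

3.30e+10 kJ/mol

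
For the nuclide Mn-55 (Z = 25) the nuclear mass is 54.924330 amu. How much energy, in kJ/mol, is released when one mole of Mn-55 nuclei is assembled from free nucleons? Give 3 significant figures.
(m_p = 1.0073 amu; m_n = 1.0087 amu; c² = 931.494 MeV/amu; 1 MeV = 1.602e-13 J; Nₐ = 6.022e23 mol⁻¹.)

Mass of separated nucleons = 25(1.0073) + 30(1.0087) = 25.1825 + 30.2610 = 55.4435 amu
The mass defect is 55.4435 − 54.924330 = 0.519170 amu.
Binding energy = Δm·c² = 0.519170 × 931.494 MeV/amu = 483.604 MeV
Per nucleus in joules: 483.604 MeV × 1.602e-13 J/MeV = 7.7473e-11 J
Per mole: 7.7473e-11 J × 6.022e23 mol⁻¹ = 4.6654e+13 J/mol

4.67e+10 kJ/mol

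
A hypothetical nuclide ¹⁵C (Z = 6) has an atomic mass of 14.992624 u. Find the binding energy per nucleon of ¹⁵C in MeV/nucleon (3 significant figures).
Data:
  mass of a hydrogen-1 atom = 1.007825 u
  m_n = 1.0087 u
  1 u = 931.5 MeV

8.24 MeV/nucleon

The nucleus contains 6 protons and 15 − 6 = 9 neutrons.
Total constituent mass: 6 × 1.007825 + 9 × 1.0087 = 15.125250 u
The mass defect is 15.125250 − 14.992624 = 0.132626 u.
Converting to energy: 0.132626 u × 931.5 MeV/u = 123.541 MeV
Dividing by A = 15 gives 8.236 MeV per nucleon.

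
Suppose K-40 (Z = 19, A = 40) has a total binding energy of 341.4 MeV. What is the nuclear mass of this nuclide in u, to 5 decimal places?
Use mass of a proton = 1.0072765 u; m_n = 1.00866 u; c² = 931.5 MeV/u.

39.95361 u

Mass defect = 341.4 MeV / (931.5 MeV/u) = 0.3665056 u
Constituent mass = 19(1.0072765) + 21(1.00866) = 40.3201135 u
Nuclear mass = 40.3201135 − 0.3665056 = 39.9536079 u ≈ 39.95361 u (to 5 decimal places)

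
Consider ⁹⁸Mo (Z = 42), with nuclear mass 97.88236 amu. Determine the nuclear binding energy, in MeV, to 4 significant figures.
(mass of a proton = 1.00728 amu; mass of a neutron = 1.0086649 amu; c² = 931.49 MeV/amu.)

846.4 MeV

With 42 protons and 56 neutrons (A = 98):
Σm = 42·m_p + 56·m_n = 42.30576 + 56.4852344 = 98.7909944 amu
Δm = 98.7909944 − 97.88236 = 0.9086344 amu
Binding energy = Δm·c² = 0.9086344 × 931.49 MeV/amu = 846.384 MeV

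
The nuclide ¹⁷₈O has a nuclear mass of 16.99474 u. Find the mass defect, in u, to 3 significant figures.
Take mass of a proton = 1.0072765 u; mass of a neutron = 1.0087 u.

0.142 u

Total constituent mass: 8 × 1.0072765 + 9 × 1.0087 = 17.1365120 u
The mass defect is 17.1365120 − 16.99474 = 0.1417720 u.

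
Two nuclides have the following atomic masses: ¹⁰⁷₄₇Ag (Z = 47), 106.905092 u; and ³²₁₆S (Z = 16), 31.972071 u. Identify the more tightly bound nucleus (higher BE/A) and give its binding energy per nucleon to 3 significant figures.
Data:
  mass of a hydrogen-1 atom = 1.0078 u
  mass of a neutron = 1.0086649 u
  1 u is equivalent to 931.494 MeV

¹⁰⁷₄₇Ag; 8.54 MeV/nucleon

¹⁰⁷₄₇Ag: Σm = 47(1.0078) + 60(1.0086649) = 107.8864940 u; Δm = 0.9814020 u; E_B = 914.17 MeV; E_B/A = 8.544 MeV
³²₁₆S: Σm = 16(1.0078) + 16(1.0086649) = 32.2634384 u; Δm = 0.2913674 u; E_B = 271.407 MeV; E_B/A = 8.481 MeV
¹⁰⁷₄₇Ag has the higher binding energy per nucleon, so it is the more tightly bound nucleus.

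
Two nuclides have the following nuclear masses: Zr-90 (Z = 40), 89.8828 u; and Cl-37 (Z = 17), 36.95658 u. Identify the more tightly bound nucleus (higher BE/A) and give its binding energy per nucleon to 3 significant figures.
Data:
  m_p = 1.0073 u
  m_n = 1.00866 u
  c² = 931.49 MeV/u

Zr-90: Σm = 40(1.0073) + 50(1.00866) = 90.72500 u; Δm = 0.84220 u; E_B = 784.50 MeV; E_B/A = 8.717 MeV
Cl-37: Σm = 17(1.0073) + 20(1.00866) = 37.29730 u; Δm = 0.34072 u; E_B = 317.38 MeV; E_B/A = 8.578 MeV
Zr-90 has the higher binding energy per nucleon, so it is the more tightly bound nucleus.

Zr-90; 8.72 MeV/nucleon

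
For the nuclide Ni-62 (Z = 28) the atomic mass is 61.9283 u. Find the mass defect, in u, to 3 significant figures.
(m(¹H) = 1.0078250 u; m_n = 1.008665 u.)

Total constituent mass: 28 × 1.0078250 + 34 × 1.008665 = 62.5137100 u
Δm = 62.5137100 − 61.9283 = 0.5854100 u

0.585 u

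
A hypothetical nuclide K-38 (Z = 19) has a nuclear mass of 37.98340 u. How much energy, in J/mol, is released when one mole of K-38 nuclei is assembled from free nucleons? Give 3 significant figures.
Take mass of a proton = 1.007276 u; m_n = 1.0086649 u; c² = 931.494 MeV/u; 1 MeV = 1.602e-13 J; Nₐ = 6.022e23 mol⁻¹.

Mass of separated nucleons = 19(1.007276) + 19(1.0086649) = 19.138244 + 19.1646331 = 38.3028771 u
Δm = 38.3028771 − 37.98340 = 0.3194771 u
Binding energy = Δm·c² = 0.3194771 × 931.494 MeV/u = 297.591 MeV
Per nucleus in joules: 297.591 MeV × 1.602e-13 J/MeV = 4.7674e-11 J
Per mole: 4.7674e-11 J × 6.022e23 mol⁻¹ = 2.8709e+13 J/mol

2.87e+13 J/mol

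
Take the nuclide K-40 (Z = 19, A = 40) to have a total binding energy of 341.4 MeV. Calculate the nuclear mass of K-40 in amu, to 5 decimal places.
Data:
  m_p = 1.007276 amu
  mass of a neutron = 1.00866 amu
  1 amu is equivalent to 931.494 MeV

39.95360 amu

Mass defect = 341.4 MeV / (931.494 MeV/amu) = 0.3665080 amu
Constituent mass = 19(1.007276) + 21(1.00866) = 40.320104 amu
Nuclear mass = 40.320104 − 0.3665080 = 39.9535960 amu ≈ 39.95360 amu (to 5 decimal places)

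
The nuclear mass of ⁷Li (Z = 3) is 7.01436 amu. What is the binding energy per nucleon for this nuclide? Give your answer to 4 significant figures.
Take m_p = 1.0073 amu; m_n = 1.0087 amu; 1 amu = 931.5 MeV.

5.634 MeV/nucleon

Mass of separated nucleons = 3(1.0073) + 4(1.0087) = 3.0219 + 4.0348 = 7.0567 amu
Δm = 7.0567 − 7.01436 = 0.04234 amu
E_B = 0.04234 × 931.5 = 39.4397 MeV
BE/A = 39.4397 MeV / 7 = 5.634 MeV/nucleon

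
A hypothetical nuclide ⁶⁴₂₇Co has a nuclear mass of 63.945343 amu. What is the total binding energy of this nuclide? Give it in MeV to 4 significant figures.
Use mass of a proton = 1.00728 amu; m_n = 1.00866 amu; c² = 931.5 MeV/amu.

Total constituent mass: 27 × 1.00728 + 37 × 1.00866 = 64.51698 amu
The mass defect is 64.51698 − 63.945343 = 0.571637 amu.
Converting to energy: 0.571637 amu × 931.5 MeV/amu = 532.480 MeV

532.5 MeV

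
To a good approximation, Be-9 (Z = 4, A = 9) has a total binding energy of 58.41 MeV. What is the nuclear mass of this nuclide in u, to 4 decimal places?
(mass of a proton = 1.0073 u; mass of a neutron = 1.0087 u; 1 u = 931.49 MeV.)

9.0100 u

Mass defect = 58.41 MeV / (931.49 MeV/u) = 0.062706 u
Constituent mass = 4(1.0073) + 5(1.0087) = 9.0727 u
Nuclear mass = 9.0727 − 0.062706 = 9.009994 u ≈ 9.0100 u (to 4 decimal places)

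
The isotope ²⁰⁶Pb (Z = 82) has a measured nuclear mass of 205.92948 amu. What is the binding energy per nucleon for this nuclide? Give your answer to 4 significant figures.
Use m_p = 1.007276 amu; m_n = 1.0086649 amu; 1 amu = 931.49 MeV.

Z = 82, so N = A − Z = 206 − 82 = 124.
Σm = 82·m_p + 124·m_n = 82.596632 + 125.0744476 = 207.6710796 amu
The mass defect is 207.6710796 − 205.92948 = 1.7415996 amu.
E_B = 1.7415996 × 931.49 = 1622.28 MeV
BE/A = 1622.28 MeV / 206 = 7.875 MeV/nucleon

7.875 MeV/nucleon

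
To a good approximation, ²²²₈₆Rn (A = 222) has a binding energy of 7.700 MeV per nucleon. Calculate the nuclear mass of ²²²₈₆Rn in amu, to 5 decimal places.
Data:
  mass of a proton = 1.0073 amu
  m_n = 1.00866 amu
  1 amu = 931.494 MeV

Total binding energy = 222 × 7.700 = 1709.400 MeV
Mass defect = 1709.400 MeV / (931.494 MeV/amu) = 1.8351165 amu
Constituent mass = 86(1.0073) + 136(1.00866) = 223.80556 amu
Nuclear mass = 223.80556 − 1.8351165 = 221.9704435 amu ≈ 221.97044 amu (to 5 decimal places)

221.97044 amu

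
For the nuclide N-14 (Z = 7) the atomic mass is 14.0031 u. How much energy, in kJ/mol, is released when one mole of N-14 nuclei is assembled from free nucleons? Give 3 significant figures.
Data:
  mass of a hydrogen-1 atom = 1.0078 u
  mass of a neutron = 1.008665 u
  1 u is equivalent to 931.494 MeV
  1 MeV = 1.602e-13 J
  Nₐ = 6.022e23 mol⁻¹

1.01e+10 kJ/mol

The nucleus contains 7 protons and 14 − 7 = 7 neutrons.
Total constituent mass: 7 × 1.0078 + 7 × 1.008665 = 14.115255 u
Mass defect Δm = 14.115255 − 14.0031 = 0.112155 u
Binding energy = Δm·c² = 0.112155 × 931.494 MeV/u = 104.472 MeV
Per nucleus in joules: 104.472 MeV × 1.602e-13 J/MeV = 1.6736e-11 J
Per mole: 1.6736e-11 J × 6.022e23 mol⁻¹ = 1.0078e+13 J/mol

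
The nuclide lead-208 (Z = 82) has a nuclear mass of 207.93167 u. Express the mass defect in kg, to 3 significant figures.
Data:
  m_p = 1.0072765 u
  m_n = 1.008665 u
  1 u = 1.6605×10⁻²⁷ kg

The nucleus contains 82 protons and 208 − 82 = 126 neutrons.
Σm = 82·m_p + 126·m_n = 82.5966730 + 127.091790 = 209.6884630 u
Mass defect Δm = 209.6884630 − 207.93167 = 1.7567930 u
In SI units: 1.7567930 u × 1.6605×10⁻²⁷ kg/u = 2.9172e-27 kg

2.92e-27 kg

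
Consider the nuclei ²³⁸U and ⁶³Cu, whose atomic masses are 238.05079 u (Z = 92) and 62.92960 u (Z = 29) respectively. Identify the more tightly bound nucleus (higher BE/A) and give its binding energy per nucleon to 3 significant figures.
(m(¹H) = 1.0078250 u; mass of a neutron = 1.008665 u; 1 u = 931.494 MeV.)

²³⁸U: Σm = 92(1.0078250) + 146(1.008665) = 239.9849900 u; Δm = 1.9342000 u; E_B = 1801.7 MeV; E_B/A = 7.570 MeV
⁶³Cu: Σm = 29(1.0078250) + 34(1.008665) = 63.5215350 u; Δm = 0.5919350 u; E_B = 551.38 MeV; E_B/A = 8.752 MeV
⁶³Cu has the higher binding energy per nucleon, so it is the more tightly bound nucleus.

⁶³Cu; 8.75 MeV/nucleon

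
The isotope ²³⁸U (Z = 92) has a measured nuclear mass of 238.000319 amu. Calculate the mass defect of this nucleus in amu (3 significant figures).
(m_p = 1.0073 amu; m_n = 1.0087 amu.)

Mass of separated nucleons = 92(1.0073) + 146(1.0087) = 92.6716 + 147.2702 = 239.9418 amu
Mass defect Δm = 239.9418 − 238.000319 = 1.941481 amu

1.94 amu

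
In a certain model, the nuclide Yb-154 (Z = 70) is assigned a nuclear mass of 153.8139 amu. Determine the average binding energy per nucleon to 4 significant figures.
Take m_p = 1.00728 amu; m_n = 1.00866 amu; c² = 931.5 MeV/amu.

8.608 MeV/nucleon

The nucleus contains 70 protons and 154 − 70 = 84 neutrons.
Total constituent mass: 70 × 1.00728 + 84 × 1.00866 = 155.23704 amu
Δm = 155.23704 − 153.8139 = 1.42314 amu
E_B = 1.42314 × 931.5 = 1325.65 MeV
Dividing by A = 154 gives 8.608 MeV per nucleon.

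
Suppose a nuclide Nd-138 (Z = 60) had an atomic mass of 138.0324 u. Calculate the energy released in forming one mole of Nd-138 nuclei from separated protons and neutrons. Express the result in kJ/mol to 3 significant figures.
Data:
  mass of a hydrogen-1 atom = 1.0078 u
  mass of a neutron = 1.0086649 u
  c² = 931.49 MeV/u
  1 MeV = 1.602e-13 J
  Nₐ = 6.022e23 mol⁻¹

9.99e+10 kJ/mol

Σm = 60·m(¹H) + 78·m_n = 60.4680 + 78.6758622 = 139.1438622 u
Mass defect Δm = 139.1438622 − 138.0324 = 1.1114622 u
Converting to energy: 1.1114622 u × 931.49 MeV/u = 1035.32 MeV
Per nucleus in joules: 1035.32 MeV × 1.602e-13 J/MeV = 1.6586e-10 J
Per mole: 1.6586e-10 J × 6.022e23 mol⁻¹ = 9.9881e+13 J/mol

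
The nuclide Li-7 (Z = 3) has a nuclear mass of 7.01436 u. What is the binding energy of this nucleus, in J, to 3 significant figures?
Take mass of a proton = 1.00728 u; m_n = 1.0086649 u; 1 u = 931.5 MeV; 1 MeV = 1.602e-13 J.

Total constituent mass: 3 × 1.00728 + 4 × 1.0086649 = 7.0564996 u
The mass defect is 7.0564996 − 7.01436 = 0.0421396 u.
Binding energy = Δm·c² = 0.0421396 × 931.5 MeV/u = 39.2530 MeV
In joules: 39.2530 MeV × 1.602e-13 J/MeV = 6.2883e-12 J

6.29e-12 J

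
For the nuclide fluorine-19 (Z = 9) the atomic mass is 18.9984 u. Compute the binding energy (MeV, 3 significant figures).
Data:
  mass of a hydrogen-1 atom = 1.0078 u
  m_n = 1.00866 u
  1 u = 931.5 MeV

148 MeV

Z = 9, so N = A − Z = 19 − 9 = 10.
Mass of separated nucleons = 9(1.0078) + 10(1.00866) = 9.0702 + 10.08660 = 19.15680 u
The mass defect is 19.15680 − 18.9984 = 0.15840 u.
E_B = 0.15840 × 931.5 = 147.550 MeV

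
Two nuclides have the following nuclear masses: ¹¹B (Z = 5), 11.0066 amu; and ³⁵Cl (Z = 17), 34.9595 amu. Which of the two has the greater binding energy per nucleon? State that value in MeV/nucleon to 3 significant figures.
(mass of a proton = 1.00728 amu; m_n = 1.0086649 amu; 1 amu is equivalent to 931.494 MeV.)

³⁵Cl; 8.52 MeV/nucleon

¹¹B: Σm = 5(1.00728) + 6(1.0086649) = 11.0883894 amu; Δm = 0.0817894 amu; E_B = 76.186 MeV; E_B/A = 6.926 MeV
³⁵Cl: Σm = 17(1.00728) + 18(1.0086649) = 35.2797282 amu; Δm = 0.3202282 amu; E_B = 298.29 MeV; E_B/A = 8.523 MeV
³⁵Cl has the higher binding energy per nucleon, so it is the more tightly bound nucleus.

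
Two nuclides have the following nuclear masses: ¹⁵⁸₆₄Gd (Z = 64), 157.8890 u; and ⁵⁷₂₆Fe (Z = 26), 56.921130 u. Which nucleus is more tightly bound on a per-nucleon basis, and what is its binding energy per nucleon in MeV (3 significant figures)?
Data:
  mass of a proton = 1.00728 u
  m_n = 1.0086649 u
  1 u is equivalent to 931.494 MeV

¹⁵⁸₆₄Gd: Σm = 64(1.00728) + 94(1.0086649) = 159.2804206 u; Δm = 1.3914206 u; E_B = 1296.1 MeV; E_B/A = 8.203 MeV
⁵⁷₂₆Fe: Σm = 26(1.00728) + 31(1.0086649) = 57.4578919 u; Δm = 0.5367619 u; E_B = 499.99 MeV; E_B/A = 8.772 MeV
⁵⁷₂₆Fe has the higher binding energy per nucleon, so it is the more tightly bound nucleus.

⁵⁷₂₆Fe; 8.77 MeV/nucleon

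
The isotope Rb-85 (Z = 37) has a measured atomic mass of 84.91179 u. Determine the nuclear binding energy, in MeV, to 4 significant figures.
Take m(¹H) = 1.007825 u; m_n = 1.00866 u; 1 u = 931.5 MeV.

The nucleus contains 37 protons and 85 − 37 = 48 neutrons.
Σm = 37·m(¹H) + 48·m_n = 37.289525 + 48.41568 = 85.705205 u
Δm = 85.705205 − 84.91179 = 0.793415 u
E_B = 0.793415 × 931.5 = 739.066 MeV

739.1 MeV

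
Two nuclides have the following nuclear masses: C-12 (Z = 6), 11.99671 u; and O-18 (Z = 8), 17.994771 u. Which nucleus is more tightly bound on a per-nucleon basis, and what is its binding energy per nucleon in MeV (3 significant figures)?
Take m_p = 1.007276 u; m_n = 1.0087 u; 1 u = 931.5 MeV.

C-12: Σm = 6(1.007276) + 6(1.0087) = 12.095856 u; Δm = 0.099146 u; E_B = 92.354 MeV; E_B/A = 7.696 MeV
O-18: Σm = 8(1.007276) + 10(1.0087) = 18.145208 u; Δm = 0.150437 u; E_B = 140.13 MeV; E_B/A = 7.785 MeV
O-18 has the higher binding energy per nucleon, so it is the more tightly bound nucleus.

O-18; 7.79 MeV/nucleon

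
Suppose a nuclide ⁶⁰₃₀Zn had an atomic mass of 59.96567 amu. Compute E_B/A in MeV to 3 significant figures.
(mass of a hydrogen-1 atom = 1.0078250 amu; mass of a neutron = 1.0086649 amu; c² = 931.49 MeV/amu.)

Σm = 30·m(¹H) + 30·m_n = 30.2347500 + 30.2599470 = 60.4946970 amu
Δm = 60.4946970 − 59.96567 = 0.5290270 amu
Converting to energy: 0.5290270 amu × 931.49 MeV/amu = 492.783 MeV
BE/A = 492.783 MeV / 60 = 8.213 MeV/nucleon

8.21 MeV/nucleon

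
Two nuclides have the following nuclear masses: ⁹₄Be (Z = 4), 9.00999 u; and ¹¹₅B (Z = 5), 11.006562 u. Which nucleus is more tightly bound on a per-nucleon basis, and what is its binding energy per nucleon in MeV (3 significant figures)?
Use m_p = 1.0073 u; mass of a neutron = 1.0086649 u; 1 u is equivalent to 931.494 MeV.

¹¹₅B; 6.94 MeV/nucleon

⁹₄Be: Σm = 4(1.0073) + 5(1.0086649) = 9.0725245 u; Δm = 0.0625345 u; E_B = 58.251 MeV; E_B/A = 6.472 MeV
¹¹₅B: Σm = 5(1.0073) + 6(1.0086649) = 11.0884894 u; Δm = 0.0819274 u; E_B = 76.315 MeV; E_B/A = 6.938 MeV
¹¹₅B has the higher binding energy per nucleon, so it is the more tightly bound nucleus.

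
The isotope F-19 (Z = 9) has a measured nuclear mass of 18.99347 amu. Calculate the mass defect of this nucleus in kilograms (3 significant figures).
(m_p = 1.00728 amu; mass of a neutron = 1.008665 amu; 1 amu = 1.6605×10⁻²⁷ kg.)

2.64e-28 kg

The nucleus contains 9 protons and 19 − 9 = 10 neutrons.
Total constituent mass: 9 × 1.00728 + 10 × 1.008665 = 19.152170 amu
Mass defect Δm = 19.152170 − 18.99347 = 0.158700 amu
In SI units: 0.158700 amu × 1.6605×10⁻²⁷ kg/amu = 2.6352e-28 kg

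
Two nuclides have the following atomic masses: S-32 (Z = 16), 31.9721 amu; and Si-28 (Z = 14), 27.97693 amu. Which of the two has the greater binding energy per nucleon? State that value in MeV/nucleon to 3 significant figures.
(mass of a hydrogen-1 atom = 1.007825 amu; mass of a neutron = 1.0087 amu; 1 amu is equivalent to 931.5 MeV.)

S-32: Σm = 16(1.007825) + 16(1.0087) = 32.264400 amu; Δm = 0.292300 amu; E_B = 272.28 MeV; E_B/A = 8.509 MeV
Si-28: Σm = 14(1.007825) + 14(1.0087) = 28.231350 amu; Δm = 0.254420 amu; E_B = 236.99 MeV; E_B/A = 8.464 MeV
S-32 has the higher binding energy per nucleon, so it is the more tightly bound nucleus.

S-32; 8.51 MeV/nucleon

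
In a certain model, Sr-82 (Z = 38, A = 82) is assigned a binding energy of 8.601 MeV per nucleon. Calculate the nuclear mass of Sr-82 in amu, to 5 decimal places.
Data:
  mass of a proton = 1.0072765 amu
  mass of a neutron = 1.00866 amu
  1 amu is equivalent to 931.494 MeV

Total binding energy = 82 × 8.601 = 705.282 MeV
Mass defect = 705.282 MeV / (931.494 MeV/amu) = 0.7571514 amu
Constituent mass = 38(1.0072765) + 44(1.00866) = 82.6575470 amu
Nuclear mass = 82.6575470 − 0.7571514 = 81.9003956 amu ≈ 81.90040 amu (to 5 decimal places)

81.90040 amu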